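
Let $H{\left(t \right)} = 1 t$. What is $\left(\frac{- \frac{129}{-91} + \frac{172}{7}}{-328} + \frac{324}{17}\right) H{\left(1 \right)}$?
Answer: $\frac{9630547}{507416} \approx 18.98$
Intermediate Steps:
$H{\left(t \right)} = t$
$\left(\frac{- \frac{129}{-91} + \frac{172}{7}}{-328} + \frac{324}{17}\right) H{\left(1 \right)} = \left(\frac{- \frac{129}{-91} + \frac{172}{7}}{-328} + \frac{324}{17}\right) 1 = \left(\left(\left(-129\right) \left(- \frac{1}{91}\right) + 172 \cdot \frac{1}{7}\right) \left(- \frac{1}{328}\right) + 324 \cdot \frac{1}{17}\right) 1 = \left(\left(\frac{129}{91} + \frac{172}{7}\right) \left(- \frac{1}{328}\right) + \frac{324}{17}\right) 1 = \left(\frac{2365}{91} \left(- \frac{1}{328}\right) + \frac{324}{17}\right) 1 = \left(- \frac{2365}{29848} + \frac{324}{17}\right) 1 = \frac{9630547}{507416} \cdot 1 = \frac{9630547}{507416}$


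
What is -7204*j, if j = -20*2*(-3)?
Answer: -864480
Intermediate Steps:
j = 120 (j = -5*8*(-3) = -40*(-3) = 120)
-7204*j = -7204*120 = -864480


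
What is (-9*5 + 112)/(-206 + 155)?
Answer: -67/51 ≈ -1.3137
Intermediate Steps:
(-9*5 + 112)/(-206 + 155) = (-45 + 112)/(-51) = 67*(-1/51) = -67/51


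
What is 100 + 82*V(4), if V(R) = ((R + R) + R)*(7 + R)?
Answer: 10924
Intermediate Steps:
V(R) = 3*R*(7 + R) (V(R) = (2*R + R)*(7 + R) = (3*R)*(7 + R) = 3*R*(7 + R))
100 + 82*V(4) = 100 + 82*(3*4*(7 + 4)) = 100 + 82*(3*4*11) = 100 + 82*132 = 100 + 10824 = 10924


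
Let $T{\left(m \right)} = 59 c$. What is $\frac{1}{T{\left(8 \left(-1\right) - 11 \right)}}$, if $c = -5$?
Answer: $- \frac{1}{295} \approx -0.0033898$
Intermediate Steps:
$T{\left(m \right)} = -295$ ($T{\left(m \right)} = 59 \left(-5\right) = -295$)
$\frac{1}{T{\left(8 \left(-1\right) - 11 \right)}} = \frac{1}{-295} = - \frac{1}{295}$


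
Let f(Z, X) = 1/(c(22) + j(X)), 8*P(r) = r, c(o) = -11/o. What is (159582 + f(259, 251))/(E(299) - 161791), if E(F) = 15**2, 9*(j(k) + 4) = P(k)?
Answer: -5824707/5897159 ≈ -0.98771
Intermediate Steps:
P(r) = r/8
j(k) = -4 + k/72 (j(k) = -4 + (k/8)/9 = -4 + k/72)
f(Z, X) = 1/(-9/2 + X/72) (f(Z, X) = 1/(-11/22 + (-4 + X/72)) = 1/(-11*1/22 + (-4 + X/72)) = 1/(-1/2 + (-4 + X/72)) = 1/(-9/2 + X/72))
E(F) = 225
(159582 + f(259, 251))/(E(299) - 161791) = (159582 + 72/(-324 + 251))/(225 - 161791) = (159582 + 72/(-73))/(-161566) = (159582 + 72*(-1/73))*(-1/161566) = (159582 - 72/73)*(-1/161566) = (11649414/73)*(-1/161566) = -5824707/5897159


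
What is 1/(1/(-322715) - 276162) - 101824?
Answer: -9074719817994459/89121619831 ≈ -1.0182e+5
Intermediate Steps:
1/(1/(-322715) - 276162) - 101824 = 1/(-1/322715 - 276162) - 101824 = 1/(-89121619831/322715) - 101824 = -322715/89121619831 - 101824 = -9074719817994459/89121619831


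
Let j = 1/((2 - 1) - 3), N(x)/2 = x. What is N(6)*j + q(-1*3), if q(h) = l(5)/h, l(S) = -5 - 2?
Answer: -11/3 ≈ -3.6667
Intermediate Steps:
N(x) = 2*x
l(S) = -7
q(h) = -7/h
j = -½ (j = 1/(1 - 3) = 1/(-2) = -½ ≈ -0.50000)
N(6)*j + q(-1*3) = (2*6)*(-½) - 7/((-1*3)) = 12*(-½) - 7/(-3) = -6 - 7*(-⅓) = -6 + 7/3 = -11/3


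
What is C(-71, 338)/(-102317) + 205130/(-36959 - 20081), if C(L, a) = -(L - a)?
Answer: -2101161557/583616168 ≈ -3.6002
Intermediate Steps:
C(L, a) = a - L
C(-71, 338)/(-102317) + 205130/(-36959 - 20081) = (338 - 1*(-71))/(-102317) + 205130/(-36959 - 20081) = (338 + 71)*(-1/102317) + 205130/(-57040) = 409*(-1/102317) + 205130*(-1/57040) = -409/102317 - 20513/5704 = -2101161557/583616168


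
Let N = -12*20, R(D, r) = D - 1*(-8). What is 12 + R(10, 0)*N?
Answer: -4308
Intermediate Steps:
R(D, r) = 8 + D (R(D, r) = D + 8 = 8 + D)
N = -240
12 + R(10, 0)*N = 12 + (8 + 10)*(-240) = 12 + 18*(-240) = 12 - 4320 = -4308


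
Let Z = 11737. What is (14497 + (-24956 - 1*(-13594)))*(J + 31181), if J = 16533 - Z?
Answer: 112787895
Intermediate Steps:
J = 4796 (J = 16533 - 1*11737 = 16533 - 11737 = 4796)
(14497 + (-24956 - 1*(-13594)))*(J + 31181) = (14497 + (-24956 - 1*(-13594)))*(4796 + 31181) = (14497 + (-24956 + 13594))*35977 = (14497 - 11362)*35977 = 3135*35977 = 112787895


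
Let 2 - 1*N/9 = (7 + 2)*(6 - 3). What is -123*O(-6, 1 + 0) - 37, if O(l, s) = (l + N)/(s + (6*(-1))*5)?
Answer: -29486/29 ≈ -1016.8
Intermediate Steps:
N = -225 (N = 18 - 9*(7 + 2)*(6 - 3) = 18 - 81*3 = 18 - 9*27 = 18 - 243 = -225)
O(l, s) = (-225 + l)/(-30 + s) (O(l, s) = (l - 225)/(s + (6*(-1))*5) = (-225 + l)/(s - 6*5) = (-225 + l)/(s - 30) = (-225 + l)/(-30 + s))
-123*O(-6, 1 + 0) - 37 = -123*(-225 - 6)/(-30 + (1 + 0)) - 37 = -123*(-231)/(-30 + 1) - 37 = -123*(-231)/(-29) - 37 = -(-123)*(-231)/29 - 37 = -123*231/29 - 37 = -28413/29 - 37 = -29486/29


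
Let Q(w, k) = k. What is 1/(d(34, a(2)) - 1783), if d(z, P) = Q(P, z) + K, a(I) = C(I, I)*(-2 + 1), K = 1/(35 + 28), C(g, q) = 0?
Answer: -63/110186 ≈ -0.00057176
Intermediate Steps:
K = 1/63 ≈ 0.015873
a(I) = 0 (a(I) = 0*(-2 + 1) = 0*(-1) = 0)
d(z, P) = 1/63 + z (d(z, P) = z + 1/63 = 1/63 + z)
1/(d(34, a(2)) - 1783) = 1/((1/63 + 34) - 1783) = 1/(2143/63 - 1783) = 1/(-110186/63) = -63/110186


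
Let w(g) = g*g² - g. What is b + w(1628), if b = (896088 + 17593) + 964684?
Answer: 4316701889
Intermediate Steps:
b = 1878365 (b = 913681 + 964684 = 1878365)
w(g) = g³ - g
b + w(1628) = 1878365 + (1628³ - 1*1628) = 1878365 + (4314825152 - 1628) = 1878365 + 4314823524 = 4316701889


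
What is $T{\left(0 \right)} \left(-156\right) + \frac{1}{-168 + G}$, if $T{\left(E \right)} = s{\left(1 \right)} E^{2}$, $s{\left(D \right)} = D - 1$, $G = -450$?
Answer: $- \frac{1}{618} \approx -0.0016181$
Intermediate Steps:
$s{\left(D \right)} = -1 + D$
$T{\left(E \right)} = 0$ ($T{\left(E \right)} = \left(-1 + 1\right) E^{2} = 0 E^{2} = 0$)
$T{\left(0 \right)} \left(-156\right) + \frac{1}{-168 + G} = 0 \left(-156\right) + \frac{1}{-168 - 450} = 0 + \frac{1}{-618} = 0 - \frac{1}{618} = - \frac{1}{618}$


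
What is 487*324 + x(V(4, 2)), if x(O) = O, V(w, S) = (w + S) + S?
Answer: 157796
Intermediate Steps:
V(w, S) = w + 2*S (V(w, S) = (S + w) + S = w + 2*S)
487*324 + x(V(4, 2)) = 487*324 + (4 + 2*2) = 157788 + (4 + 4) = 157788 + 8 = 157796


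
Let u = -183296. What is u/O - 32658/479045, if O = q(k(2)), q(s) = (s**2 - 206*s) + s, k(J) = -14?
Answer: -6279082982/104910855 ≈ -59.852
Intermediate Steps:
q(s) = s**2 - 205*s
O = 3066 (O = -14*(-205 - 14) = -14*(-219) = 3066)
u/O - 32658/479045 = -183296/3066 - 32658/479045 = -183296*1/3066 - 32658*1/479045 = -91648/1533 - 32658/479045 = -6279082982/104910855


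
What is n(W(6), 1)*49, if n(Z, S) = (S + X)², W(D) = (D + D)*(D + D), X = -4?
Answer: 441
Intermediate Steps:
W(D) = 4*D² (W(D) = (2*D)*(2*D) = 4*D²)
n(Z, S) = (-4 + S)² (n(Z, S) = (S - 4)² = (-4 + S)²)
n(W(6), 1)*49 = (-4 + 1)²*49 = (-3)²*49 = 9*49 = 441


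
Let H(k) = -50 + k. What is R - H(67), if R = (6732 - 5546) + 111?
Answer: 1280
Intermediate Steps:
R = 1297 (R = 1186 + 111 = 1297)
R - H(67) = 1297 - (-50 + 67) = 1297 - 1*17 = 1297 - 17 = 1280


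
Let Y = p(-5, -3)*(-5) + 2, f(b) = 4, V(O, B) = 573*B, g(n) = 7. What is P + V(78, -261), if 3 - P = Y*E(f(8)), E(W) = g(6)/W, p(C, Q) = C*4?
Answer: -299457/2 ≈ -1.4973e+5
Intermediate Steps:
p(C, Q) = 4*C
Y = 102 (Y = (4*(-5))*(-5) + 2 = -20*(-5) + 2 = 100 + 2 = 102)
E(W) = 7/W
P = -351/2 (P = 3 - 102*7/4 = 3 - 1*357/2 = 3 - 357/2 = -351/2 ≈ -175.50)
P + V(78, -261) = -351/2 + 573*(-261) = -351/2 - 149553 = -299457/2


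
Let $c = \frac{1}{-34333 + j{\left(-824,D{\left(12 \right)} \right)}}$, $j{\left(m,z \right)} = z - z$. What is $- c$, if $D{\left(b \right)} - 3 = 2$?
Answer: $\frac{1}{34333} \approx 2.9127 \cdot 10^{-5}$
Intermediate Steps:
$D{\left(b \right)} = 5$ ($D{\left(b \right)} = 3 + 2 = 5$)
$j{\left(m,z \right)} = 0$
$c = - \frac{1}{34333}$ ($c = \frac{1}{-34333 + 0} = \frac{1}{-34333} = - \frac{1}{34333} \approx -2.9127 \cdot 10^{-5}$)
$- c = \left(-1\right) \left(- \frac{1}{34333}\right) = \frac{1}{34333}$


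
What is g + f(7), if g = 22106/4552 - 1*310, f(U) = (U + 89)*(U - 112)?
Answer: -23636587/2276 ≈ -10385.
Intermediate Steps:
f(U) = (-112 + U)*(89 + U) (f(U) = (89 + U)*(-112 + U) = (-112 + U)*(89 + U))
g = -694507/2276 (g = 22106*(1/4552) - 310 = 11053/2276 - 310 = -694507/2276 ≈ -305.14)
g + f(7) = -694507/2276 + (-9968 + 7**2 - 23*7) = -694507/2276 + (-9968 + 49 - 161) = -694507/2276 - 10080 = -23636587/2276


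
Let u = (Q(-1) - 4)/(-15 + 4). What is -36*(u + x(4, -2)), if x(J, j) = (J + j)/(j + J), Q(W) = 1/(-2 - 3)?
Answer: -2736/55 ≈ -49.745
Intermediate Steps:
Q(W) = -1/5 (Q(W) = 1/(-5) = -1/5)
x(J, j) = 1 (x(J, j) = (J + j)/(J + j) = 1)
u = 21/55 (u = (-1/5 - 4)/(-15 + 4) = -21/5/(-11) = -21/5*(-1/11) = 21/55 ≈ 0.38182)
-36*(u + x(4, -2)) = -36*(21/55 + 1) = -36*76/55 = -2736/55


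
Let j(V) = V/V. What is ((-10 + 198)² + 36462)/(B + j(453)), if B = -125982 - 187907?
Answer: -35903/156944 ≈ -0.22876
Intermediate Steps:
j(V) = 1
B = -313889
((-10 + 198)² + 36462)/(B + j(453)) = ((-10 + 198)² + 36462)/(-313889 + 1) = (188² + 36462)/(-313888) = (35344 + 36462)*(-1/313888) = 71806*(-1/313888) = -35903/156944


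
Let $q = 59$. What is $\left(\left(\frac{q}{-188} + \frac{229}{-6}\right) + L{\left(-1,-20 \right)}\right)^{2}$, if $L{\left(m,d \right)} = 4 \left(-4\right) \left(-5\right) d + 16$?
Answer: $\frac{837369576241}{318096} \approx 2.6324 \cdot 10^{6}$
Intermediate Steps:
$L{\left(m,d \right)} = 16 + 80 d$ ($L{\left(m,d \right)} = \left(-16\right) \left(-5\right) d + 16 = 80 d + 16 = 16 + 80 d$)
$\left(\left(\frac{q}{-188} + \frac{229}{-6}\right) + L{\left(-1,-20 \right)}\right)^{2} = \left(\left(\frac{59}{-188} + \frac{229}{-6}\right) + \left(16 + 80 \left(-20\right)\right)\right)^{2} = \left(\left(59 \left(- \frac{1}{188}\right) + 229 \left(- \frac{1}{6}\right)\right) + \left(16 - 1600\right)\right)^{2} = \left(\left(- \frac{59}{188} - \frac{229}{6}\right) - 1584\right)^{2} = \left(- \frac{21703}{564} - 1584\right)^{2} = \left(- \frac{915079}{564}\right)^{2} = \frac{837369576241}{318096}$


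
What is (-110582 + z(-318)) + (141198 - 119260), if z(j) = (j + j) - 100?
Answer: -89380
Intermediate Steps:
z(j) = -100 + 2*j (z(j) = 2*j - 100 = -100 + 2*j)
(-110582 + z(-318)) + (141198 - 119260) = (-110582 + (-100 + 2*(-318))) + (141198 - 119260) = (-110582 + (-100 - 636)) + 21938 = (-110582 - 736) + 21938 = -111318 + 21938 = -89380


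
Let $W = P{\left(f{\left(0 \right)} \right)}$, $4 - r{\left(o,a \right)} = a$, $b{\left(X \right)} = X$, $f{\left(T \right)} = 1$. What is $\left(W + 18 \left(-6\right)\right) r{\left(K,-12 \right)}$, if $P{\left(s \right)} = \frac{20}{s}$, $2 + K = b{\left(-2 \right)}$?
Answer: $-1408$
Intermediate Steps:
$K = -4$ ($K = -2 - 2 = -4$)
$r{\left(o,a \right)} = 4 - a$
$W = 20$ ($W = \frac{20}{1} = 20 \cdot 1 = 20$)
$\left(W + 18 \left(-6\right)\right) r{\left(K,-12 \right)} = \left(20 + 18 \left(-6\right)\right) \left(4 - -12\right) = \left(20 - 108\right) \left(4 + 12\right) = \left(-88\right) 16 = -1408$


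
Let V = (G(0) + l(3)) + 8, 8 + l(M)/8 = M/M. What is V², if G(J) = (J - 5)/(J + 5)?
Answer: 2401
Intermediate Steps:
l(M) = -56 (l(M) = -64 + 8*(M/M) = -64 + 8*1 = -64 + 8 = -56)
G(J) = (-5 + J)/(5 + J)
V = -49 (V = ((-5 + 0)/(5 + 0) - 56) + 8 = (-5/5 - 56) + 8 = ((⅕)*(-5) - 56) + 8 = (-1 - 56) + 8 = -57 + 8 = -49)
V² = (-49)² = 2401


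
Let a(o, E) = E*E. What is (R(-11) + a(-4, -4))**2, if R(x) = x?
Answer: 25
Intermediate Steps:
a(o, E) = E**2
(R(-11) + a(-4, -4))**2 = (-11 + (-4)**2)**2 = (-11 + 16)**2 = 5**2 = 25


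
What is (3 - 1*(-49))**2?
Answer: 2704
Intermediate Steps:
(3 - 1*(-49))**2 = (3 + 49)**2 = 52**2 = 2704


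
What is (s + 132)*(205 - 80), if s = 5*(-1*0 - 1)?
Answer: 15875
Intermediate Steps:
s = -5 (s = 5*(0 - 1) = 5*(-1) = -5)
(s + 132)*(205 - 80) = (-5 + 132)*(205 - 80) = 127*125 = 15875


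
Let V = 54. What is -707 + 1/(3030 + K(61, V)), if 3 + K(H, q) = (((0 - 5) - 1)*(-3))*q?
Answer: -2827292/3999 ≈ -707.00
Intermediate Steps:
K(H, q) = -3 + 18*q (K(H, q) = -3 + (((0 - 5) - 1)*(-3))*q = -3 + ((-5 - 1)*(-3))*q = -3 + (-6*(-3))*q = -3 + 18*q)
-707 + 1/(3030 + K(61, V)) = -707 + 1/(3030 + (-3 + 18*54)) = -707 + 1/(3030 + (-3 + 972)) = -707 + 1/(3030 + 969) = -707 + 1/3999 = -2827292/3999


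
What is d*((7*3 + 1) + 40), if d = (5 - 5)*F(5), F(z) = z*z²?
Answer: 0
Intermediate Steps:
F(z) = z³
d = 0 (d = (5 - 5)*5³ = 0*125 = 0)
d*((7*3 + 1) + 40) = 0*((7*3 + 1) + 40) = 0*((21 + 1) + 40) = 0*(22 + 40) = 0*62 = 0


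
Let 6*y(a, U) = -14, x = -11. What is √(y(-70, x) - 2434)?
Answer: I*√21927/3 ≈ 49.359*I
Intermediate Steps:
y(a, U) = -7/3 (y(a, U) = (⅙)*(-14) = -7/3)
√(y(-70, x) - 2434) = √(-7/3 - 2434) = √(-7309/3) = I*√21927/3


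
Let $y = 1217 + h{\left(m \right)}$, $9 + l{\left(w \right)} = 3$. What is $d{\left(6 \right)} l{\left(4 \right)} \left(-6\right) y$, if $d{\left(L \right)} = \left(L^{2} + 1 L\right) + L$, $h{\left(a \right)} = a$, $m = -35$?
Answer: $2042496$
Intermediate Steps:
$l{\left(w \right)} = -6$ ($l{\left(w \right)} = -9 + 3 = -6$)
$d{\left(L \right)} = L^{2} + 2 L$ ($d{\left(L \right)} = \left(L^{2} + L\right) + L = \left(L + L^{2}\right) + L = L^{2} + 2 L$)
$y = 1182$ ($y = 1217 - 35 = 1182$)
$d{\left(6 \right)} l{\left(4 \right)} \left(-6\right) y = 6 \left(2 + 6\right) \left(-6\right) \left(-6\right) 1182 = 6 \cdot 8 \left(-6\right) \left(-6\right) 1182 = 48 \left(-6\right) \left(-6\right) 1182 = \left(-288\right) \left(-6\right) 1182 = 1728 \cdot 1182 = 2042496$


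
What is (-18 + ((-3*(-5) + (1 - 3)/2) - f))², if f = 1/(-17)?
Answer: 4489/289 ≈ 15.533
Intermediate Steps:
f = -1/17 ≈ -0.058824
(-18 + ((-3*(-5) + (1 - 3)/2) - f))² = (-18 + ((-3*(-5) + (1 - 3)/2) - 1*(-1/17)))² = (-18 + ((15 - 2*½) + 1/17))² = (-18 + ((15 - 1) + 1/17))² = (-18 + (14 + 1/17))² = (-18 + 239/17)² = (-67/17)² = 4489/289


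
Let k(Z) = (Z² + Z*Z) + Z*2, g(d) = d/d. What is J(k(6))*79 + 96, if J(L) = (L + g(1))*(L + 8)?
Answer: 617876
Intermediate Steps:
g(d) = 1
k(Z) = 2*Z + 2*Z² (k(Z) = (Z² + Z²) + 2*Z = 2*Z² + 2*Z = 2*Z + 2*Z²)
J(L) = (1 + L)*(8 + L) (J(L) = (L + 1)*(L + 8) = (1 + L)*(8 + L))
J(k(6))*79 + 96 = (8 + (2*6*(1 + 6))² + 9*(2*6*(1 + 6)))*79 + 96 = (8 + (2*6*7)² + 9*(2*6*7))*79 + 96 = (8 + 84² + 9*84)*79 + 96 = (8 + 7056 + 756)*79 + 96 = 7820*79 + 96 = 617780 + 96 = 617876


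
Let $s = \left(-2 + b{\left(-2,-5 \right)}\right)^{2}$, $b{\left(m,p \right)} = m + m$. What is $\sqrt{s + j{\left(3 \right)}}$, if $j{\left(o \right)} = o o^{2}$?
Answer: $3 \sqrt{7} \approx 7.9373$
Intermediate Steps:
$b{\left(m,p \right)} = 2 m$
$s = 36$ ($s = \left(-2 + 2 \left(-2\right)\right)^{2} = \left(-2 - 4\right)^{2} = \left(-6\right)^{2} = 36$)
$j{\left(o \right)} = o^{3}$
$\sqrt{s + j{\left(3 \right)}} = \sqrt{36 + 3^{3}} = \sqrt{36 + 27} = \sqrt{63} = 3 \sqrt{7}$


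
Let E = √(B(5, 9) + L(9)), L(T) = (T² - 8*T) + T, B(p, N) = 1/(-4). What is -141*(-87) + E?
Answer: 12267 + √71/2 ≈ 12271.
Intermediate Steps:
B(p, N) = -¼
L(T) = T² - 7*T
E = √71/2 (E = √(-¼ + 9*(-7 + 9)) = √(-¼ + 9*2) = √(-¼ + 18) = √(71/4) = √71/2 ≈ 4.2131)
-141*(-87) + E = -141*(-87) + √71/2 = 12267 + √71/2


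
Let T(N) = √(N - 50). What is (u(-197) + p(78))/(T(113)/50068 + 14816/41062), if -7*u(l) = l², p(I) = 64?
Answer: -2089408916287691287296/137569560757333993 + 346971324670445412*√7/137569560757333993 ≈ -15181.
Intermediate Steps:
T(N) = √(-50 + N)
u(l) = -l²/7
(u(-197) + p(78))/(T(113)/50068 + 14816/41062) = (-⅐*(-197)² + 64)/(√(-50 + 113)/50068 + 14816/41062) = (-⅐*38809 + 64)/(√63*(1/50068) + 14816*(1/41062)) = (-38809/7 + 64)/((3*√7)*(1/50068) + 7408/20531) = -38361/(7*(3*√7/50068 + 7408/20531)) = -38361/(7*(7408/20531 + 3*√7/50068))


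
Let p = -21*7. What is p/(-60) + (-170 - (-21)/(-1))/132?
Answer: 331/330 ≈ 1.0030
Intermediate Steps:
p = -147
p/(-60) + (-170 - (-21)/(-1))/132 = -147/(-60) + (-170 - (-21)/(-1))/132 = -147*(-1/60) + (-170 - (-21)*(-1))*(1/132) = 49/20 + (-170 - 1*21)*(1/132) = 49/20 + (-170 - 21)*(1/132) = 49/20 - 191*1/132 = 49/20 - 191/132 = 331/330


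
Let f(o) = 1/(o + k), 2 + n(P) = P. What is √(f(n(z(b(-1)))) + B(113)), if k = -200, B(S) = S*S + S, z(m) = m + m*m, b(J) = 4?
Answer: √426703186/182 ≈ 113.50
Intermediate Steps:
z(m) = m + m²
B(S) = S + S² (B(S) = S² + S = S + S²)
n(P) = -2 + P
f(o) = 1/(-200 + o) (f(o) = 1/(o - 200) = 1/(-200 + o))
√(f(n(z(b(-1)))) + B(113)) = √(1/(-200 + (-2 + 4*(1 + 4))) + 113*(1 + 113)) = √(1/(-200 + (-2 + 4*5)) + 113*114) = √(1/(-200 + (-2 + 20)) + 12882) = √(1/(-200 + 18) + 12882) = √(1/(-182) + 12882) = √(-1/182 + 12882) = √(2344523/182) = √426703186/182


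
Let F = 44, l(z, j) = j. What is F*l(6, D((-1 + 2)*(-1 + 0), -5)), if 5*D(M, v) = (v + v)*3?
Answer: -264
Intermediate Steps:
D(M, v) = 6*v/5 (D(M, v) = ((v + v)*3)/5 = ((2*v)*3)/5 = (6*v)/5 = 6*v/5)
F*l(6, D((-1 + 2)*(-1 + 0), -5)) = 44*((6/5)*(-5)) = 44*(-6) = -264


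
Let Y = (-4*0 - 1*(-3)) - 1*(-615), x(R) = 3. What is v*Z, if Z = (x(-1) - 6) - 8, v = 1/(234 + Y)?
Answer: -11/852 ≈ -0.012911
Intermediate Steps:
Y = 618 (Y = (0 + 3) + 615 = 3 + 615 = 618)
v = 1/852 (v = 1/(234 + 618) = 1/852 ≈ 0.0011737)
Z = -11 (Z = (3 - 6) - 8 = -3 - 8 = -11)
v*Z = (1/852)*(-11) = -11/852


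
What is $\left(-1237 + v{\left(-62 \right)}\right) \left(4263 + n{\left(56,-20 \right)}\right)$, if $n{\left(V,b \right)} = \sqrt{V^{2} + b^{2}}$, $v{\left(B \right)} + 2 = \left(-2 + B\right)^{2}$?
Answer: $12179391 + 11428 \sqrt{221} \approx 1.2349 \cdot 10^{7}$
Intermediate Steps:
$v{\left(B \right)} = -2 + \left(-2 + B\right)^{2}$
$\left(-1237 + v{\left(-62 \right)}\right) \left(4263 + n{\left(56,-20 \right)}\right) = \left(-1237 - \left(2 - \left(-2 - 62\right)^{2}\right)\right) \left(4263 + \sqrt{56^{2} + \left(-20\right)^{2}}\right) = \left(-1237 - \left(2 - \left(-64\right)^{2}\right)\right) \left(4263 + \sqrt{3136 + 400}\right) = \left(-1237 + \left(-2 + 4096\right)\right) \left(4263 + \sqrt{3536}\right) = \left(-1237 + 4094\right) \left(4263 + 4 \sqrt{221}\right) = 2857 \left(4263 + 4 \sqrt{221}\right) = 12179391 + 11428 \sqrt{221}$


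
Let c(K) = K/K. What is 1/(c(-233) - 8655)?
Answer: -1/8654 ≈ -0.00011555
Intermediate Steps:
c(K) = 1
1/(c(-233) - 8655) = 1/(1 - 8655) = 1/(-8654) = -1/8654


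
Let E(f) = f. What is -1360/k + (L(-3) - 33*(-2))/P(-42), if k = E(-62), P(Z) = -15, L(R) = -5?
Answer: 8309/465 ≈ 17.869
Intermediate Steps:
k = -62
-1360/k + (L(-3) - 33*(-2))/P(-42) = -1360/(-62) + (-5 - 33*(-2))/(-15) = -1360*(-1/62) + (-5 + 66)*(-1/15) = 680/31 + 61*(-1/15) = 680/31 - 61/15 = 8309/465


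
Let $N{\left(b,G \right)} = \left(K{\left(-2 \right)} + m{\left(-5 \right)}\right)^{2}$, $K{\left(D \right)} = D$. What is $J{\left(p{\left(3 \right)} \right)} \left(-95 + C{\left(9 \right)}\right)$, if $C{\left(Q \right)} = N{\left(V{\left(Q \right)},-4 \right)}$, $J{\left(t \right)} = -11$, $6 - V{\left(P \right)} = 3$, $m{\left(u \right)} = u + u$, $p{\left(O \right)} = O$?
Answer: $-539$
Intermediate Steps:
$m{\left(u \right)} = 2 u$
$V{\left(P \right)} = 3$ ($V{\left(P \right)} = 6 - 3 = 3$)
$N{\left(b,G \right)} = 144$ ($N{\left(b,G \right)} = \left(-2 + 2 \left(-5\right)\right)^{2} = \left(-2 - 10\right)^{2} = \left(-12\right)^{2} = 144$)
$C{\left(Q \right)} = 144$
$J{\left(p{\left(3 \right)} \right)} \left(-95 + C{\left(9 \right)}\right) = - 11 \left(-95 + 144\right) = \left(-11\right) 49 = -539$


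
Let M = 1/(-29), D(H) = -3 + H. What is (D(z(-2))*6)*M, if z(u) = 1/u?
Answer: 21/29 ≈ 0.72414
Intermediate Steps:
M = -1/29 ≈ -0.034483
(D(z(-2))*6)*M = ((-3 + 1/(-2))*6)*(-1/29) = ((-3 - 1/2)*6)*(-1/29) = -7/2*6*(-1/29) = -21*(-1/29) = 21/29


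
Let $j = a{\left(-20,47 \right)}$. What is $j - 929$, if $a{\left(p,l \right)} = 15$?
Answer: $-914$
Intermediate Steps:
$j = 15$
$j - 929 = 15 - 929 = -914$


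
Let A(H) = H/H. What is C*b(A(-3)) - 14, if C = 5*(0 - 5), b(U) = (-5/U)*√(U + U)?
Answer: -14 + 125*√2 ≈ 162.78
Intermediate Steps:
A(H) = 1
b(U) = -5*√2/√U (b(U) = (-5/U)*√(2*U) = (-5/U)*(√2*√U) = -5*√2/√U)
C = -25 (C = 5*(-5) = -25)
C*b(A(-3)) - 14 = -(-125)*√2/√1 - 14 = -(-125)*√2 - 14 = 125*√2 - 14 = -14 + 125*√2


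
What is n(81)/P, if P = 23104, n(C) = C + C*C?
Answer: 3321/11552 ≈ 0.28748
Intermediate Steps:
n(C) = C + C**2
n(81)/P = (81*(1 + 81))/23104 = (81*82)*(1/23104) = 6642*(1/23104) = 3321/11552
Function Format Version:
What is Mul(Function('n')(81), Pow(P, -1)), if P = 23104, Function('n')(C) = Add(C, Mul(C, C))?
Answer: Rational(3321, 11552) ≈ 0.28748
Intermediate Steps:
Function('n')(C) = Add(C, Pow(C, 2))
Mul(Function('n')(81), Pow(P, -1)) = Mul(Mul(81, Add(1, 81)), Pow(23104, -1)) = Mul(Mul(81, 82), Rational(1, 23104)) = Mul(6642, Rational(1, 23104)) = Rational(3321, 11552)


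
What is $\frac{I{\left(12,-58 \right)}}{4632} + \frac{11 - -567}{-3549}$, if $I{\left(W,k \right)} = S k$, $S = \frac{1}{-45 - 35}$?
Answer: $- \frac{35662973}{219186240} \approx -0.16271$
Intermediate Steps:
$S = - \frac{1}{80}$ ($S = \frac{1}{-45 - 35} = \frac{1}{-80} = - \frac{1}{80} \approx -0.0125$)
$I{\left(W,k \right)} = - \frac{k}{80}$
$\frac{I{\left(12,-58 \right)}}{4632} + \frac{11 - -567}{-3549} = \frac{\left(- \frac{1}{80}\right) \left(-58\right)}{4632} + \frac{11 - -567}{-3549} = \frac{29}{40} \cdot \frac{1}{4632} + \left(11 + 567\right) \left(- \frac{1}{3549}\right) = \frac{29}{185280} + 578 \left(- \frac{1}{3549}\right) = \frac{29}{185280} - \frac{578}{3549} = - \frac{35662973}{219186240}$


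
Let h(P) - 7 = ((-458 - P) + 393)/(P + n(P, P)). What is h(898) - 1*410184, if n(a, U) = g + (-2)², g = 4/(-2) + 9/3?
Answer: -123463598/301 ≈ -4.1018e+5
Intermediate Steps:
g = 1 (g = 4*(-½) + 9*(⅓) = -2 + 3 = 1)
n(a, U) = 5 (n(a, U) = 1 + (-2)² = 1 + 4 = 5)
h(P) = 7 + (-65 - P)/(5 + P) (h(P) = 7 + ((-458 - P) + 393)/(P + 5) = 7 + (-65 - P)/(5 + P))
h(898) - 1*410184 = 6*(-5 + 898)/(5 + 898) - 1*410184 = 6*893/903 - 410184 = 6*(1/903)*893 - 410184 = 1786/301 - 410184 = -123463598/301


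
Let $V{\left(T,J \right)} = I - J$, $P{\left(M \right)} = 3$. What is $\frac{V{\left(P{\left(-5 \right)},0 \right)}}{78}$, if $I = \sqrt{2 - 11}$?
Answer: $\frac{i}{26} \approx 0.038462 i$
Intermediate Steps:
$I = 3 i$ ($I = \sqrt{-9} = 3 i \approx 3.0 i$)
$V{\left(T,J \right)} = - J + 3 i$ ($V{\left(T,J \right)} = 3 i - J = - J + 3 i$)
$\frac{V{\left(P{\left(-5 \right)},0 \right)}}{78} = \frac{\left(-1\right) 0 + 3 i}{78} = \frac{0 + 3 i}{78} = \frac{3 i}{78} = \frac{i}{26}$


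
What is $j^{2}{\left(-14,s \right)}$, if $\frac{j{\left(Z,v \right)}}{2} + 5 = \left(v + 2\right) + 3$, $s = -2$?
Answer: $16$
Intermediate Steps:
$j{\left(Z,v \right)} = 2 v$ ($j{\left(Z,v \right)} = -10 + 2 \left(\left(v + 2\right) + 3\right) = -10 + 2 \left(\left(2 + v\right) + 3\right) = -10 + 2 \left(5 + v\right) = -10 + \left(10 + 2 v\right) = 2 v$)
$j^{2}{\left(-14,s \right)} = \left(2 \left(-2\right)\right)^{2} = \left(-4\right)^{2} = 16$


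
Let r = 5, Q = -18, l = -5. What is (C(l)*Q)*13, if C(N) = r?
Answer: -1170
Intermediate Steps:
C(N) = 5
(C(l)*Q)*13 = (5*(-18))*13 = -90*13 = -1170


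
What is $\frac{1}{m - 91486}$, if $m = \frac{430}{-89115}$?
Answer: $- \frac{17823}{1630555064} \approx -1.0931 \cdot 10^{-5}$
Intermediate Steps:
$m = - \frac{86}{17823}$ ($m = 430 \left(- \frac{1}{89115}\right) = - \frac{86}{17823} \approx -0.0048252$)
$\frac{1}{m - 91486} = \frac{1}{- \frac{86}{17823} - 91486} = \frac{1}{- \frac{1630555064}{17823}} = - \frac{17823}{1630555064}$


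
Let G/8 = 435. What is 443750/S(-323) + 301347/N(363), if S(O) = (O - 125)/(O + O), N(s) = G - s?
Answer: 74471834663/116368 ≈ 6.3997e+5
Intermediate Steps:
G = 3480 (G = 8*435 = 3480)
N(s) = 3480 - s
S(O) = (-125 + O)/(2*O) (S(O) = (-125 + O)/((2*O)) = (-125 + O)*(1/(2*O)) = (-125 + O)/(2*O))
443750/S(-323) + 301347/N(363) = 443750/(((½)*(-125 - 323)/(-323))) + 301347/(3480 - 1*363) = 443750/(((½)*(-1/323)*(-448))) + 301347/(3480 - 363) = 443750/(224/323) + 301347/3117 = 443750*(323/224) + 301347*(1/3117) = 71665625/112 + 100449/1039 = 74471834663/116368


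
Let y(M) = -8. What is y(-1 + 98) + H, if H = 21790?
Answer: 21782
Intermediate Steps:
y(-1 + 98) + H = -8 + 21790 = 21782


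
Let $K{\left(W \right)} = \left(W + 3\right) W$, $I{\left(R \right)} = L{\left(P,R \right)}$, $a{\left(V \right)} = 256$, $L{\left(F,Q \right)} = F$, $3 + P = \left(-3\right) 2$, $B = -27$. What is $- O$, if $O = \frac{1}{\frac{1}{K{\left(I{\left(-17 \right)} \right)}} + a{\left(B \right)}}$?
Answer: $- \frac{54}{13825} \approx -0.003906$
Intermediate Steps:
$P = -9$ ($P = -3 - 6 = -9$)
$I{\left(R \right)} = -9$
$K{\left(W \right)} = W \left(3 + W\right)$ ($K{\left(W \right)} = \left(3 + W\right) W = W \left(3 + W\right)$)
$O = \frac{54}{13825}$ ($O = \frac{1}{\frac{1}{\left(-9\right) \left(3 - 9\right)} + 256} = \frac{1}{\frac{1}{\left(-9\right) \left(-6\right)} + 256} = \frac{1}{\frac{1}{54} + 256} = \frac{1}{\frac{13825}{54}} = \frac{54}{13825} \approx 0.003906$)
$- O = \left(-1\right) \frac{54}{13825} = - \frac{54}{13825}$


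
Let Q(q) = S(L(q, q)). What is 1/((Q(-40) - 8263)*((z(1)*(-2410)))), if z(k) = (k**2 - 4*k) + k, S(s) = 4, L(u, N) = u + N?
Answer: -1/39808380 ≈ -2.5120e-8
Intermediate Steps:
L(u, N) = N + u
Q(q) = 4
z(k) = k**2 - 3*k
1/((Q(-40) - 8263)*((z(1)*(-2410)))) = 1/((4 - 8263)*(((1*(-3 + 1))*(-2410)))) = 1/((-8259)*(((1*(-2))*(-2410)))) = -1/(8259*((-2*(-2410)))) = -1/8259/4820 = -1/8259*1/4820 = -1/39808380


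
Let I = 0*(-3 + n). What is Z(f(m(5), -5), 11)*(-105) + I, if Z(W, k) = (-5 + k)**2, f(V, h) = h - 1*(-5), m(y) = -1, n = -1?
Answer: -3780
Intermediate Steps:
f(V, h) = 5 + h (f(V, h) = h + 5 = 5 + h)
I = 0 (I = 0*(-3 - 1) = 0*(-4) = 0)
Z(f(m(5), -5), 11)*(-105) + I = (-5 + 11)**2*(-105) + 0 = 6**2*(-105) + 0 = 36*(-105) + 0 = -3780 + 0 = -3780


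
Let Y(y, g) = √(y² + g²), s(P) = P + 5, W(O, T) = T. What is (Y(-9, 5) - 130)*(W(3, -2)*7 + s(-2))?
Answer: 1430 - 11*√106 ≈ 1316.7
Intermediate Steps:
s(P) = 5 + P
Y(y, g) = √(g² + y²)
(Y(-9, 5) - 130)*(W(3, -2)*7 + s(-2)) = (√(5² + (-9)²) - 130)*(-2*7 + (5 - 2)) = (√(25 + 81) - 130)*(-14 + 3) = (√106 - 130)*(-11) = (-130 + √106)*(-11) = 1430 - 11*√106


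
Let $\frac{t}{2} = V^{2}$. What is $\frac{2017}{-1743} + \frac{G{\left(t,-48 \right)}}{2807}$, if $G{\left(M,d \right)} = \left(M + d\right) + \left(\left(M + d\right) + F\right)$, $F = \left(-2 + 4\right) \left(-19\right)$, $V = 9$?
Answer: $- \frac{761507}{698943} \approx -1.0895$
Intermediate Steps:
$F = -38$ ($F = 2 \left(-19\right) = -38$)
$t = 162$ ($t = 2 \cdot 9^{2} = 2 \cdot 81 = 162$)
$G{\left(M,d \right)} = -38 + 2 M + 2 d$ ($G{\left(M,d \right)} = \left(M + d\right) - \left(38 - M - d\right) = \left(M + d\right) + \left(-38 + M + d\right) = -38 + 2 M + 2 d$)
$\frac{2017}{-1743} + \frac{G{\left(t,-48 \right)}}{2807} = \frac{2017}{-1743} + \frac{-38 + 2 \cdot 162 + 2 \left(-48\right)}{2807} = 2017 \left(- \frac{1}{1743}\right) + \left(-38 + 324 - 96\right) \frac{1}{2807} = - \frac{2017}{1743} + 190 \cdot \frac{1}{2807} = - \frac{2017}{1743} + \frac{190}{2807} = - \frac{761507}{698943}$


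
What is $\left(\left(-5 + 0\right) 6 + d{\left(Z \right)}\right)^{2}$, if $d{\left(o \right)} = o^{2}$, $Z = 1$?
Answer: $841$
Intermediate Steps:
$\left(\left(-5 + 0\right) 6 + d{\left(Z \right)}\right)^{2} = \left(\left(-5 + 0\right) 6 + 1^{2}\right)^{2} = \left(\left(-5\right) 6 + 1\right)^{2} = \left(-30 + 1\right)^{2} = \left(-29\right)^{2} = 841$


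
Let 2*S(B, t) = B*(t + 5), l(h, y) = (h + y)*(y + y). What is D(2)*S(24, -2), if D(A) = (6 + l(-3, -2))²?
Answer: 24336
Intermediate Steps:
l(h, y) = 2*y*(h + y) (l(h, y) = (h + y)*(2*y) = 2*y*(h + y))
S(B, t) = B*(5 + t)/2 (S(B, t) = (B*(t + 5))/2 = (B*(5 + t))/2 = B*(5 + t)/2)
D(A) = 676 (D(A) = (6 + 2*(-2)*(-3 - 2))² = (6 + 2*(-2)*(-5))² = (6 + 20)² = 26² = 676)
D(2)*S(24, -2) = 676*((½)*24*(5 - 2)) = 676*((½)*24*3) = 676*36 = 24336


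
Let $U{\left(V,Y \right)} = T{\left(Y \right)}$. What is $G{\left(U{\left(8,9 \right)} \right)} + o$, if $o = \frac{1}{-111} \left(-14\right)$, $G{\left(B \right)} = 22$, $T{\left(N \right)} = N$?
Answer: $\frac{2456}{111} \approx 22.126$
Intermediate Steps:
$U{\left(V,Y \right)} = Y$
$o = \frac{14}{111}$ ($o = \left(- \frac{1}{111}\right) \left(-14\right) = \frac{14}{111} \approx 0.12613$)
$G{\left(U{\left(8,9 \right)} \right)} + o = 22 + \frac{14}{111} = \frac{2456}{111}$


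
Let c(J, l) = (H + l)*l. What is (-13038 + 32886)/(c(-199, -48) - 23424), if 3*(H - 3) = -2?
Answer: -2481/2654 ≈ -0.93482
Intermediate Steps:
H = 7/3 (H = 3 + (1/3)*(-2) = 3 - 2/3 = 7/3 ≈ 2.3333)
c(J, l) = l*(7/3 + l) (c(J, l) = (7/3 + l)*l = l*(7/3 + l))
(-13038 + 32886)/(c(-199, -48) - 23424) = (-13038 + 32886)/((1/3)*(-48)*(7 + 3*(-48)) - 23424) = 19848/((1/3)*(-48)*(7 - 144) - 23424) = 19848/((1/3)*(-48)*(-137) - 23424) = 19848/(2192 - 23424) = 19848/(-21232) = 19848*(-1/21232) = -2481/2654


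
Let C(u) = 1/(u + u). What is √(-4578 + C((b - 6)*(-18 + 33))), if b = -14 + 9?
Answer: I*√498544530/330 ≈ 67.661*I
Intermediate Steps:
b = -5
C(u) = 1/(2*u)
√(-4578 + C((b - 6)*(-18 + 33))) = √(-4578 + 1/(2*(((-5 - 6)*(-18 + 33))))) = √(-4578 + 1/(2*((-11*15)))) = √(-4578 + (½)/(-165)) = √(-4578 + (½)*(-1/165)) = √(-4578 - 1/330) = √(-1510741/330) = I*√498544530/330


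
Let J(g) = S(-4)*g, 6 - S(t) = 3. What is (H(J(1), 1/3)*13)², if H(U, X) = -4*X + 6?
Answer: 33124/9 ≈ 3680.4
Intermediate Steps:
S(t) = 3 (S(t) = 6 - 1*3 = 6 - 3 = 3)
J(g) = 3*g
H(U, X) = 6 - 4*X
(H(J(1), 1/3)*13)² = ((6 - 4/3)*13)² = ((14/3)*13)² = (182/3)² = 33124/9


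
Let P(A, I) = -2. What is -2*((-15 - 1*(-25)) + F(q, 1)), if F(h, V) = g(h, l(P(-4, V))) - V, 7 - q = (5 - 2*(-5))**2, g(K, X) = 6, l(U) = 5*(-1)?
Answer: -30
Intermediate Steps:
l(U) = -5
q = -218 (q = 7 - (5 - 2*(-5))**2 = 7 - (5 + 10)**2 = 7 - 1*15**2 = 7 - 1*225 = 7 - 225 = -218)
F(h, V) = 6 - V
-2*((-15 - 1*(-25)) + F(q, 1)) = -2*((-15 - 1*(-25)) + (6 - 1*1)) = -2*((-15 + 25) + (6 - 1)) = -2*(10 + 5) = -2*15 = -30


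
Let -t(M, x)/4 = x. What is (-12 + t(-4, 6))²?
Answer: 1296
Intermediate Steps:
t(M, x) = -4*x
(-12 + t(-4, 6))² = (-12 - 4*6)² = (-12 - 24)² = (-36)² = 1296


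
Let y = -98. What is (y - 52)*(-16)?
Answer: 2400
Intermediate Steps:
(y - 52)*(-16) = (-98 - 52)*(-16) = -150*(-16) = 2400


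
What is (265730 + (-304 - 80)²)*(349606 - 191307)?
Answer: 65406930614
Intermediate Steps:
(265730 + (-304 - 80)²)*(349606 - 191307) = (265730 + (-384)²)*158299 = (265730 + 147456)*158299 = 413186*158299 = 65406930614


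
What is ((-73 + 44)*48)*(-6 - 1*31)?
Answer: 51504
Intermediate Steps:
((-73 + 44)*48)*(-6 - 1*31) = (-29*48)*(-6 - 31) = -1392*(-37) = 51504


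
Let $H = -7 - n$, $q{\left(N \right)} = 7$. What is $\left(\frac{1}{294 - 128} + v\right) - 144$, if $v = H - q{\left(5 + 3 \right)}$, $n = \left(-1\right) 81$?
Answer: $- \frac{12781}{166} \approx -76.994$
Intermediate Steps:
$n = -81$
$H = 74$ ($H = -7 - -81 = -7 + 81 = 74$)
$v = 67$ ($v = 74 - 7 = 67$)
$\left(\frac{1}{294 - 128} + v\right) - 144 = \left(\frac{1}{294 - 128} + 67\right) - 144 = \left(\frac{1}{166} + 67\right) - 144 = \frac{11123}{166} - 144 = - \frac{12781}{166}$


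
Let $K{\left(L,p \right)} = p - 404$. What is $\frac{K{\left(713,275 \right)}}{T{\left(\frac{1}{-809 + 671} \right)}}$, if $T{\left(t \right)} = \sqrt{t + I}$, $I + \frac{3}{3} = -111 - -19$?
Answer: $\frac{129 i \sqrt{1771230}}{12835} \approx 13.376 i$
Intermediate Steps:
$I = -93$ ($I = -1 - 92 = -93$)
$K{\left(L,p \right)} = -404 + p$
$T{\left(t \right)} = \sqrt{-93 + t}$ ($T{\left(t \right)} = \sqrt{t - 93} = \sqrt{-93 + t}$)
$\frac{K{\left(713,275 \right)}}{T{\left(\frac{1}{-809 + 671} \right)}} = \frac{-404 + 275}{\sqrt{-93 + \frac{1}{-809 + 671}}} = - \frac{129}{\sqrt{-93 + \frac{1}{-138}}} = - \frac{129}{\sqrt{-93 - \frac{1}{138}}} = - \frac{129}{\sqrt{- \frac{12835}{138}}} = - \frac{129}{\frac{1}{138} i \sqrt{1771230}} = - 129 \left(- \frac{i \sqrt{1771230}}{12835}\right) = \frac{129 i \sqrt{1771230}}{12835}$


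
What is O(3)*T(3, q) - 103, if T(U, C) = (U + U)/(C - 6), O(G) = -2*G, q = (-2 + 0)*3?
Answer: -100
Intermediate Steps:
q = -6 (q = -2*3 = -6)
T(U, C) = 2*U/(-6 + C) (T(U, C) = (2*U)/(-6 + C) = 2*U/(-6 + C))
O(3)*T(3, q) - 103 = (-2*3)*(2*3/(-6 - 6)) - 103 = -12*3/(-12) - 103 = -12*3*(-1)/12 - 103 = -6*(-½) - 103 = 3 - 103 = -100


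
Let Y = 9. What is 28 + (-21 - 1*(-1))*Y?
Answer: -152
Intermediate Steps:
28 + (-21 - 1*(-1))*Y = 28 + (-21 - 1*(-1))*9 = 28 + (-21 + 1)*9 = 28 - 20*9 = 28 - 180 = -152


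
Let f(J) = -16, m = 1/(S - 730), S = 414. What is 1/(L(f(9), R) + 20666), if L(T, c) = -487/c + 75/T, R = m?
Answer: 16/2792853 ≈ 5.7289e-6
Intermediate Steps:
m = -1/316 (m = 1/(414 - 730) = 1/(-316) = -1/316 ≈ -0.0031646)
R = -1/316 ≈ -0.0031646
1/(L(f(9), R) + 20666) = 1/((-487/(-1/316) + 75/(-16)) + 20666) = 1/((-487*(-316) + 75*(-1/16)) + 20666) = 1/((153892 - 75/16) + 20666) = 1/(2462197/16 + 20666) = 1/(2792853/16) = 16/2792853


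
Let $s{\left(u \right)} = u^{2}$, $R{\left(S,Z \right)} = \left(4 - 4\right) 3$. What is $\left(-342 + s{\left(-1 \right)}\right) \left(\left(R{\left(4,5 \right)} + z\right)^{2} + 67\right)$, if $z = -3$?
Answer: $-25916$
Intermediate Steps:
$R{\left(S,Z \right)} = 0$ ($R{\left(S,Z \right)} = 0 \cdot 3 = 0$)
$\left(-342 + s{\left(-1 \right)}\right) \left(\left(R{\left(4,5 \right)} + z\right)^{2} + 67\right) = \left(-342 + \left(-1\right)^{2}\right) \left(\left(0 - 3\right)^{2} + 67\right) = \left(-342 + 1\right) \left(\left(-3\right)^{2} + 67\right) = - 341 \left(9 + 67\right) = \left(-341\right) 76 = -25916$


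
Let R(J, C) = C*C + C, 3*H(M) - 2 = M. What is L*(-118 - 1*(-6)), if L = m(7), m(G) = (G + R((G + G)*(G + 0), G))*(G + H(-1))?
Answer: -51744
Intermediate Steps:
H(M) = ⅔ + M/3
R(J, C) = C + C² (R(J, C) = C² + C = C + C²)
m(G) = (⅓ + G)*(G + G*(1 + G)) (m(G) = (G + G*(1 + G))*(G + (⅔ + (⅓)*(-1))) = (G + G*(1 + G))*(G + (⅔ - ⅓)) = (G + G*(1 + G))*(G + ⅓) = (G + G*(1 + G))*(⅓ + G) = (⅓ + G)*(G + G*(1 + G)))
L = 462 (L = (⅓)*7*(2 + 3*7² + 7*7) = (⅓)*7*(2 + 3*49 + 49) = (⅓)*7*(2 + 147 + 49) = (⅓)*7*198 = 462)
L*(-118 - 1*(-6)) = 462*(-118 - 1*(-6)) = 462*(-118 + 6) = 462*(-112) = -51744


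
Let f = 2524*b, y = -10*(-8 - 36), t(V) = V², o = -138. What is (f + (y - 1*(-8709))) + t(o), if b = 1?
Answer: 30717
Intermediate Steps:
y = 440 (y = -10*(-44) = 440)
f = 2524 (f = 2524*1 = 2524)
(f + (y - 1*(-8709))) + t(o) = (2524 + (440 - 1*(-8709))) + (-138)² = (2524 + (440 + 8709)) + 19044 = (2524 + 9149) + 19044 = 11673 + 19044 = 30717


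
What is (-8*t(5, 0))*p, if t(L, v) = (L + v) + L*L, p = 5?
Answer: -1200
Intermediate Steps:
t(L, v) = L + v + L**2 (t(L, v) = (L + v) + L**2 = L + v + L**2)
(-8*t(5, 0))*p = -8*(5 + 0 + 5**2)*5 = -8*(5 + 0 + 25)*5 = -8*30*5 = -240*5 = -1200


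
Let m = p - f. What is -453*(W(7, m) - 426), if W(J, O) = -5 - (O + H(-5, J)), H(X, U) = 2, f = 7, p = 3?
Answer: 194337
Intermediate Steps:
m = -4 (m = 3 - 1*7 = 3 - 7 = -4)
W(J, O) = -7 - O (W(J, O) = -5 - (O + 2) = -5 - (2 + O) = -5 + (-2 - O) = -7 - O)
-453*(W(7, m) - 426) = -453*((-7 - 1*(-4)) - 426) = -453*((-7 + 4) - 426) = -453*(-3 - 426) = -453*(-429) = 194337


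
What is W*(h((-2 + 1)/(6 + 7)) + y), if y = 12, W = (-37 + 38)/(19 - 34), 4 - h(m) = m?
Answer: -209/195 ≈ -1.0718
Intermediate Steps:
h(m) = 4 - m
W = -1/15 (W = 1/(-15) = 1*(-1/15) = -1/15 ≈ -0.066667)
W*(h((-2 + 1)/(6 + 7)) + y) = -((4 - (-2 + 1)/(6 + 7)) + 12)/15 = -((4 - (-1)/13) + 12)/15 = -((4 - 1*(-1/13)) + 12)/15 = -((4 + 1/13) + 12)/15 = -(53/13 + 12)/15 = -1/15*209/13 = -209/195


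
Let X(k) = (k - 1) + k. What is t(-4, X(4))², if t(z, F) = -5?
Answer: 25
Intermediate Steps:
X(k) = -1 + 2*k (X(k) = (-1 + k) + k = -1 + 2*k)
t(-4, X(4))² = (-5)² = 25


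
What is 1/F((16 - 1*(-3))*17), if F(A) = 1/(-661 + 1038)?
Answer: 377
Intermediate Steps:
F(A) = 1/377
1/F((16 - 1*(-3))*17) = 1/(1/377) = 377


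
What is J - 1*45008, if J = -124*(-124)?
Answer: -29632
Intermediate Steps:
J = 15376
J - 1*45008 = 15376 - 1*45008 = 15376 - 45008 = -29632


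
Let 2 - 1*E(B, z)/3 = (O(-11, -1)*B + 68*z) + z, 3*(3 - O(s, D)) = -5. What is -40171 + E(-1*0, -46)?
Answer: -30643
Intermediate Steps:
O(s, D) = 14/3 (O(s, D) = 3 - ⅓*(-5) = 3 + 5/3 = 14/3)
E(B, z) = 6 - 207*z - 14*B (E(B, z) = 6 - 3*((14*B/3 + 68*z) + z) = 6 - 3*((68*z + 14*B/3) + z) = 6 - 3*(69*z + 14*B/3) = 6 + (-207*z - 14*B) = 6 - 207*z - 14*B)
-40171 + E(-1*0, -46) = -40171 + (6 - 207*(-46) - (-14)*0) = -40171 + (6 + 9522 - 14*0) = -40171 + (6 + 9522 + 0) = -40171 + 9528 = -30643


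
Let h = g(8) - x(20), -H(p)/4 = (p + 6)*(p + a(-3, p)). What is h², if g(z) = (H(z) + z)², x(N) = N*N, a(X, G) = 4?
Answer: 194036726016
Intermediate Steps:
H(p) = -4*(4 + p)*(6 + p) (H(p) = -4*(p + 6)*(p + 4) = -4*(6 + p)*(4 + p) = -4*(4 + p)*(6 + p))
x(N) = N²
g(z) = (-96 - 39*z - 4*z²)² (g(z) = ((-96 - 40*z - 4*z²) + z)² = (-96 - 39*z - 4*z²)²)
h = 440496 (h = (96 + 4*8² + 39*8)² - 1*20² = (96 + 4*64 + 312)² - 1*400 = (96 + 256 + 312)² - 400 = 664² - 400 = 440896 - 400 = 440496)
h² = 440496² = 194036726016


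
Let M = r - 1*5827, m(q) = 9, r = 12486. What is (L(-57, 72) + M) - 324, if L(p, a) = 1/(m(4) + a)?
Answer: 513136/81 ≈ 6335.0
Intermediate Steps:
M = 6659 (M = 12486 - 1*5827 = 12486 - 5827 = 6659)
L(p, a) = 1/(9 + a)
(L(-57, 72) + M) - 324 = (1/(9 + 72) + 6659) - 324 = (1/81 + 6659) - 324 = 539380/81 - 324 = 513136/81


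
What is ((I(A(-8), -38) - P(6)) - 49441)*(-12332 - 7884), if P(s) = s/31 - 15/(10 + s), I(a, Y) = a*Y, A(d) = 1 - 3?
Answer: 61872763617/62 ≈ 9.9795e+8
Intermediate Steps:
A(d) = -2
I(a, Y) = Y*a
P(s) = -15/(10 + s) + s/31 (P(s) = s*(1/31) - 15/(10 + s) = s/31 - 15/(10 + s) = -15/(10 + s) + s/31)
((I(A(-8), -38) - P(6)) - 49441)*(-12332 - 7884) = ((-38*(-2) - (-465 + 6**2 + 10*6)/(31*(10 + 6))) - 49441)*(-12332 - 7884) = ((76 - (-465 + 36 + 60)/(31*16)) - 49441)*(-20216) = ((76 - (-369)/(31*16)) - 49441)*(-20216) = ((76 - 1*(-369/496)) - 49441)*(-20216) = ((76 + 369/496) - 49441)*(-20216) = (38065/496 - 49441)*(-20216) = -24484671/496*(-20216) = 61872763617/62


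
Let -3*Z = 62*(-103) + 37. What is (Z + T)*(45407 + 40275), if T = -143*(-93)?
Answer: 3962449772/3 ≈ 1.3208e+9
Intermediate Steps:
T = 13299
Z = 6349/3 (Z = -(62*(-103) + 37)/3 = -(-6386 + 37)/3 = -⅓*(-6349) = 6349/3 ≈ 2116.3)
(Z + T)*(45407 + 40275) = (6349/3 + 13299)*(45407 + 40275) = (46246/3)*85682 = 3962449772/3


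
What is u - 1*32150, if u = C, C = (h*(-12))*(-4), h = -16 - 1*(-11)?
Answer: -32390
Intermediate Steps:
h = -5 (h = -16 + 11 = -5)
C = -240 (C = -5*(-12)*(-4) = 60*(-4) = -240)
u = -240
u - 1*32150 = -240 - 1*32150 = -240 - 32150 = -32390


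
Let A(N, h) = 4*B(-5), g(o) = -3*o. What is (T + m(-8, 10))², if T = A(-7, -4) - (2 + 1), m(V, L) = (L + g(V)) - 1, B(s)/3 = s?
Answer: 900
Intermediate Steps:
B(s) = 3*s
A(N, h) = -60 (A(N, h) = 4*(3*(-5)) = 4*(-15) = -60)
m(V, L) = -1 + L - 3*V (m(V, L) = (L - 3*V) - 1 = -1 + L - 3*V)
T = -63 (T = -60 - (2 + 1) = -60 - 3 = -63)
(T + m(-8, 10))² = (-63 + (-1 + 10 - 3*(-8)))² = (-63 + (-1 + 10 + 24))² = (-63 + 33)² = (-30)² = 900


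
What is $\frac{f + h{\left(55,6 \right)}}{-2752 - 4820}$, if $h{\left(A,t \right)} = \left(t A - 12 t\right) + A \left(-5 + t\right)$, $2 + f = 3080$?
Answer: $- \frac{3391}{7572} \approx -0.44783$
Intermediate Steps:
$f = 3078$ ($f = -2 + 3080 = 3078$)
$h{\left(A,t \right)} = - 12 t + A t + A \left(-5 + t\right)$ ($h{\left(A,t \right)} = \left(A t - 12 t\right) + A \left(-5 + t\right) = \left(- 12 t + A t\right) + A \left(-5 + t\right) = - 12 t + A t + A \left(-5 + t\right)$)
$\frac{f + h{\left(55,6 \right)}}{-2752 - 4820} = \frac{3078 - \left(347 - 660\right)}{-2752 - 4820} = \frac{3078 - -313}{-7572} = \left(3078 + 313\right) \left(- \frac{1}{7572}\right) = 3391 \left(- \frac{1}{7572}\right) = - \frac{3391}{7572}$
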